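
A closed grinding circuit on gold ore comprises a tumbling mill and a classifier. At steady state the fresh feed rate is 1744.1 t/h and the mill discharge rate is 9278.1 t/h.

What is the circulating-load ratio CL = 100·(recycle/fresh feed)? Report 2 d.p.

CL = 431.97 %

Mill node: discharge = fresh + recycle.
R = M − F = 9278.1 − 1744.1 = 7534.0 t/h
CL = 100·R/F = 100·7534.0/1744.1 = 431.97 %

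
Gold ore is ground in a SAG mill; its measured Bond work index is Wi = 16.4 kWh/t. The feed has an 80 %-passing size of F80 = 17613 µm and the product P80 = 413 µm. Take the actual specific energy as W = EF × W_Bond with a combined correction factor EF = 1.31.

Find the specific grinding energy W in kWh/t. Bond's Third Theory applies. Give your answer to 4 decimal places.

W = 10·Wi·[P80^(−½) − F80^(−½)]
1/√413 = 0.049207;  1/√17613 = 0.007535
W = 10·16.4·(0.049207 − 0.007535) = 6.8342 kWh/t
W_actual = 1.31 × 6.8342 = 8.9528 kWh/t

W = 8.9528 kWh/t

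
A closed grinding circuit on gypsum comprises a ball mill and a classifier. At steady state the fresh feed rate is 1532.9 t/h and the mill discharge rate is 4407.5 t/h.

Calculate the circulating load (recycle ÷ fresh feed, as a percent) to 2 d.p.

M = F + R at steady state, so:
R = M − F = 4407.5 − 1532.9 = 2874.6 t/h
CL = 100·R/F = 100·2874.6/1532.9 = 187.53 %

CL = 187.53 %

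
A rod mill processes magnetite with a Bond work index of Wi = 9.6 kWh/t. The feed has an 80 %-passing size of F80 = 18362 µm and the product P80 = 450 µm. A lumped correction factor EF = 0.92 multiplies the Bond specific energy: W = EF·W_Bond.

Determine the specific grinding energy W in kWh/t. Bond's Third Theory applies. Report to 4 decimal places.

W = 10 Wi (1/√P80 − 1/√F80)  [Bond]
1/√450 = 0.047140;  1/√18362 = 0.007380
W = 10·9.6·(0.047140 − 0.007380) = 3.8170 kWh/t
Apply correction: 3.8170 × 0.92 = 3.5117 kWh/t

W = 3.5117 kWh/t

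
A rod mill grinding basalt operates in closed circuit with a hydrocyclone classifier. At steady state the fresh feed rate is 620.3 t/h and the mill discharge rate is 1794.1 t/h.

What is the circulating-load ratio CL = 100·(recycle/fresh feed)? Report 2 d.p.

Discharge = new feed + return, hence
R = M − F = 1794.1 − 620.3 = 1173.8 t/h
CL = 100·R/F = 100·1173.8/620.3 = 189.23 %

CL = 189.23 %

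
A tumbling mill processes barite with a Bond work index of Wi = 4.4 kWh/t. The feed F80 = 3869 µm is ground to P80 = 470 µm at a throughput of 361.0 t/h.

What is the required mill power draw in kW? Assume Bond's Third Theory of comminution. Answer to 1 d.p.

P = 477.3 kW

W = 10 Wi / √P80 − 10 Wi / √F80
W = 10·4.4·(1/√470 − 1/√3869) = 10·4.4·(0.030050) = 1.3222 kWh/t
P = W·T = 1.3222·361.0 = 477.3 kW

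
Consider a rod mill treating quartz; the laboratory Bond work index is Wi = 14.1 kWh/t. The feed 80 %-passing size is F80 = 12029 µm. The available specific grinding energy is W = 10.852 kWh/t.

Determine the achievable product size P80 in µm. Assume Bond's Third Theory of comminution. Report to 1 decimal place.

W = 10 Wi (1/√P80 − 1/√F80)  [Bond]
1/√P80 = 1/√F80 + W/(10·Wi)
  = 10.8520/(10·14.1) + 1/√12029 = 0.076965 + 0.009118 = 0.086082
P80 = (1/0.086082)² = 11.6168² = 134.95 µm

P80 = 135.0 µm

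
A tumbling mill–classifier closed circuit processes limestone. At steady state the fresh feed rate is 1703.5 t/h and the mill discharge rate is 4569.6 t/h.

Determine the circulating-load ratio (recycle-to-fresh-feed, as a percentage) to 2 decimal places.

CL = 168.25 %

Discharge = new feed + return, hence
R = M − F = 4569.6 − 1703.5 = 2866.1 t/h
CL = 100·R/F = 100·2866.1/1703.5 = 168.25 %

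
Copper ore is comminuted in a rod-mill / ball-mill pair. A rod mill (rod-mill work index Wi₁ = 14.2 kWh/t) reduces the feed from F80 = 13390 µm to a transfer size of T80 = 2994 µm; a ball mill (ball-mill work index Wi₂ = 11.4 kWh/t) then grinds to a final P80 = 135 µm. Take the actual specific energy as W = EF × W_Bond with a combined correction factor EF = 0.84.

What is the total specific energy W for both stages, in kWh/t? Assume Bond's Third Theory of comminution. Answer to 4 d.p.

W = 7.6407 kWh/t

W = 10·Wi·(P80^(-½) − F80^(-½))
Stage 1 (13390→2994 µm, Wi₁=14.2): W₁ = 10·14.2·(0.018276 − 0.008642) = 1.3680 kWh/t
Stage 2 (2994→135 µm, Wi₂=11.4): W₂ = 10·11.4·(0.086066 − 0.018276) = 7.7281 kWh/t
W = W₁ + W₂ = 1.3680 + 7.7281 = 9.0961 kWh/t
With EF = 0.84: W = 9.0961·0.84 = 7.6407 kWh/t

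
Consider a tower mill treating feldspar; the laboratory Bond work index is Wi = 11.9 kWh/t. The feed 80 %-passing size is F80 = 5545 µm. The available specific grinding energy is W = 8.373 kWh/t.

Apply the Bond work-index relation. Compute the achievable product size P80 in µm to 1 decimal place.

P80 = 142.4 µm

W = 10 Wi (P80^-0.5 − F80^-0.5)
⇒ 1/√P80 = W/(10·Wi) + 1/√F80
  = 8.3730/(10·11.9) + 1/√5545 = 0.070361 + 0.013429 = 0.083791
P80 = (1/0.083791)² = 11.9345² = 142.43 µm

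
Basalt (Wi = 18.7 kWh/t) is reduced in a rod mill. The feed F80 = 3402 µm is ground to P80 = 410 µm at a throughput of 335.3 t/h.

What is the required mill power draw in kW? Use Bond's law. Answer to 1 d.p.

P = 2021.6 kW

Bond: W = 10·Wi·(1/√P80 − 1/√F80)
W = 10·18.7·(1/√410 − 1/√3402) = 10·18.7·(0.032242) = 6.0292 kWh/t
P_mill = W·ṁ = 6.0292·335.3 = 2021.6 kW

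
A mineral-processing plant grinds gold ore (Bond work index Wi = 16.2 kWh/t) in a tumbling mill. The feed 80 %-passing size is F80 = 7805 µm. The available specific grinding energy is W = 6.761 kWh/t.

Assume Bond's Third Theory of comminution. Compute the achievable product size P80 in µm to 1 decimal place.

P80 = 355.3 µm

Bond:  W = 10 Wi (1/√P − 1/√F)
P80^-0.5 = F80^-0.5 + W/(10 Wi)
  = 6.7610/(10·16.2) + 1/√7805 = 0.041735 + 0.011319 = 0.053054
P80 = (1/0.053054)² = 18.8488² = 355.28 µm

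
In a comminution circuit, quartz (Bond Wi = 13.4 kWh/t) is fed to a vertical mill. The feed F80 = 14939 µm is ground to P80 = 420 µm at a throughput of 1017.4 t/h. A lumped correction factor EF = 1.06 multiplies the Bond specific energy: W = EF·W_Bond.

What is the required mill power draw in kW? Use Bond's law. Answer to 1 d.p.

P = 5869.1 kW

W_Bond = 10·Wi·(1/√P₈₀ − 1/√F₈₀)
W = 10·13.4·(1/√420 − 1/√14939) = 10·13.4·(0.040613) = 5.4422 kWh/t
Apply correction: 5.4422 × 1.06 = 5.7687 kWh/t
Power = W × throughput = 5.7687 kWh/t × 1017.4 t/h = 5869.1 kW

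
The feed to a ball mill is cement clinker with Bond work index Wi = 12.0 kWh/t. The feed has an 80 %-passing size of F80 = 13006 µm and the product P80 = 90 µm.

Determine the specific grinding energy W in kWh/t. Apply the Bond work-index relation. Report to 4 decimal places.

W = 11.5969 kWh/t

W = 10 Wi / √P80 − 10 Wi / √F80
1/√90 = 0.105409;  1/√13006 = 0.008769
W = 10·12.0·(0.105409 − 0.008769) = 11.5969 kWh/t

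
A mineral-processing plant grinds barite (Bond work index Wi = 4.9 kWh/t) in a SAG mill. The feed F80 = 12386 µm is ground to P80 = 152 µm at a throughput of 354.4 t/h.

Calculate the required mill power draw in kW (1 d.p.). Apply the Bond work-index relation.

P = 1252.5 kW

W = 10·Wi·(P80^(-½) − F80^(-½))
W = 10·4.9·(1/√152 − 1/√12386) = 10·4.9·(0.072125) = 3.5341 kWh/t
Mill draw = 3.5341 × 354.4 = 1252.5 kW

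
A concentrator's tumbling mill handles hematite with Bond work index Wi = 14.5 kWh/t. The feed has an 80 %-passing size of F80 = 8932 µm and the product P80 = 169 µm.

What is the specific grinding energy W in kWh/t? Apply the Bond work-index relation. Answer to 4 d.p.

W_Bond = 10·Wi·(1/√P₈₀ − 1/√F₈₀)
1/√169 = 0.076923;  1/√8932 = 0.010581
W = 10·14.5·(0.076923 − 0.010581) = 9.6196 kWh/t

W = 9.6196 kWh/t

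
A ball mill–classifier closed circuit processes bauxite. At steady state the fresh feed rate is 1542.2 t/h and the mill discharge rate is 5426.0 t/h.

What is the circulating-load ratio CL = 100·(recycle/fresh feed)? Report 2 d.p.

Discharge = new feed + return, hence
R = M − F = 5426.0 − 1542.2 = 3883.8 t/h
CL = 100·R/F = 100·3883.8/1542.2 = 251.84 %

CL = 251.84 %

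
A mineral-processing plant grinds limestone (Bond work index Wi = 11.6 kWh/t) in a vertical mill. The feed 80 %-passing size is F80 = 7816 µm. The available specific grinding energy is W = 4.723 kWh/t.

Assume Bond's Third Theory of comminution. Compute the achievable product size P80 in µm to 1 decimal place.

P80 = 369.4 µm

W = 10·Wi·[P80^(−½) − F80^(−½)]
⇒ 1/√P80 = W/(10·Wi) + 1/√F80
  = 4.7230/(10·11.6) + 1/√7816 = 0.040716 + 0.011311 = 0.052027
P80 = (1/0.052027)² = 19.2209² = 369.44 µm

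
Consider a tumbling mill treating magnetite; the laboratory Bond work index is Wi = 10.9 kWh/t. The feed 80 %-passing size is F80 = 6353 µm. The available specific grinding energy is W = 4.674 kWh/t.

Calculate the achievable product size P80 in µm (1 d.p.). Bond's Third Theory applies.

P80 = 325.5 µm

W_Bond = 10·Wi·(1/√P₈₀ − 1/√F₈₀)
1/√P80 = 1/√F80 + W/(10·Wi)
  = 4.6740/(10·10.9) + 1/√6353 = 0.042881 + 0.012546 = 0.055427
P80 = (1/0.055427)² = 18.0418² = 325.51 µm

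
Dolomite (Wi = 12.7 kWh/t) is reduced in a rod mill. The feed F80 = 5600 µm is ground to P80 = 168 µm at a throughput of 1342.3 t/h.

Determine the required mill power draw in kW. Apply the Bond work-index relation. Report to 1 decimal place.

P = 10874.2 kW

W = 10·Wi·(P80^(-½) − F80^(-½))
W = 10·12.7·(1/√168 − 1/√5600) = 10·12.7·(0.063789) = 8.1012 kWh/t
Power = W × throughput = 8.1012 kWh/t × 1342.3 t/h = 10874.2 kW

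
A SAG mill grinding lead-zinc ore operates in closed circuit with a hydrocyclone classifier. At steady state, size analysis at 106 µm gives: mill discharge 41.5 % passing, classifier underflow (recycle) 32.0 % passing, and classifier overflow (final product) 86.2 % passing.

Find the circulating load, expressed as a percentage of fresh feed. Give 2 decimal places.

CL = 470.53 %

Balance %-passing 106 µm (r = R/F):
(1+r)·d = r·u + o ⇒ r = (o−d)/(d−u)
r = (86.2 − 41.5)/(41.5 − 32.0) = 44.7/9.5 = 4.7053
CL = 100·r = 470.53 %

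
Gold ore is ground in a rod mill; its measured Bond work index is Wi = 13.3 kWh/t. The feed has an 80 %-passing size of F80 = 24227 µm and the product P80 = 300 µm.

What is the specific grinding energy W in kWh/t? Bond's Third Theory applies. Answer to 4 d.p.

W = 6.8243 kWh/t

W_Bond = 10·Wi·(1/√P₈₀ − 1/√F₈₀)
1/√300 = 0.057735;  1/√24227 = 0.006425
W = 10·13.3·(0.057735 − 0.006425) = 6.8243 kWh/t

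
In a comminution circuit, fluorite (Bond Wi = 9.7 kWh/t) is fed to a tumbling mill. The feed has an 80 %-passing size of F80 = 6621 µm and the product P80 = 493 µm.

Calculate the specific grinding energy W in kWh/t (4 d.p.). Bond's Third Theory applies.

W = 10·Wi·[P80^(−½) − F80^(−½)]
1/√493 = 0.045038;  1/√6621 = 0.012290
W = 10·9.7·(0.045038 − 0.012290) = 3.1766 kWh/t

W = 3.1766 kWh/t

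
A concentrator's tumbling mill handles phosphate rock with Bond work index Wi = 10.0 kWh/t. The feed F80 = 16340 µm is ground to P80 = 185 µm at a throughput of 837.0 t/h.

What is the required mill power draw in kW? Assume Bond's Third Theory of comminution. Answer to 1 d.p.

W = 10 Wi (P80^-0.5 − F80^-0.5)
W = 10·10.0·(1/√185 − 1/√16340) = 10·10.0·(0.065698) = 6.5698 kWh/t
P = W·T = 6.5698·837.0 = 5499.0 kW

P = 5499.0 kW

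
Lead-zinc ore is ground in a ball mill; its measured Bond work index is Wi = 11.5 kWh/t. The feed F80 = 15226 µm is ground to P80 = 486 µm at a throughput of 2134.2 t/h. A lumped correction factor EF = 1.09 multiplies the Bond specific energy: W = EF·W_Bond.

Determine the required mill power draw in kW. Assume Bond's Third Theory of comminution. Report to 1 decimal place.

W = 10 Wi (P80^-0.5 − F80^-0.5)
W = 10·11.5·(1/√486 − 1/√15226) = 10·11.5·(0.037257) = 4.2845 kWh/t
Apply correction: 4.2845 × 1.09 = 4.6701 kWh/t
Mill draw = 4.6701 × 2134.2 = 9967.0 kW

P = 9967.0 kW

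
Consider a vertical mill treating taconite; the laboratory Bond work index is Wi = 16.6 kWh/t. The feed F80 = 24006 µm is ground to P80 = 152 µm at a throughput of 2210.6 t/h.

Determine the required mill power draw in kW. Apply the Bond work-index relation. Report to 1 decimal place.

P = 27395.9 kW

W = 10 Wi (1/√P80 − 1/√F80)  [Bond]
W = 10·16.6·(1/√152 − 1/√24006) = 10·16.6·(0.074657) = 12.3930 kWh/t
Power = W × throughput = 12.3930 kWh/t × 2210.6 t/h = 27395.9 kW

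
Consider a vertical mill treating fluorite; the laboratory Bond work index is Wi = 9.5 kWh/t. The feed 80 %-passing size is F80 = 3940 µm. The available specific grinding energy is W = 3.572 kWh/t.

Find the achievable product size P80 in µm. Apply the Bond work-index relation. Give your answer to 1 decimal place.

W = 10 Wi / √P80 − 10 Wi / √F80
P80^-0.5 = F80^-0.5 + W/(10 Wi)
  = 3.5720/(10·9.5) + 1/√3940 = 0.037600 + 0.015931 = 0.053531
P80 = (1/0.053531)² = 18.6807² = 348.97 µm

P80 = 349.0 µm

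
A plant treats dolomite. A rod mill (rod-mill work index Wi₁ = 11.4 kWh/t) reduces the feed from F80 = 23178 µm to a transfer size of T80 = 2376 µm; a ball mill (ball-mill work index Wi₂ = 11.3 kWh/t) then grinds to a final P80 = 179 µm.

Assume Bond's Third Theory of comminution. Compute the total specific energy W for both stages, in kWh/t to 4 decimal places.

W = 7.7177 kWh/t

W_Bond = 10·Wi·(1/√P₈₀ − 1/√F₈₀)
Stage 1 (23178→2376 µm, Wi₁=11.4): W₁ = 10·11.4·(0.020515 − 0.006568) = 1.5899 kWh/t
Stage 2 (2376→179 µm, Wi₂=11.3): W₂ = 10·11.3·(0.074744 − 0.020515) = 6.1278 kWh/t
W = W₁ + W₂ = 1.5899 + 6.1278 = 7.7177 kWh/t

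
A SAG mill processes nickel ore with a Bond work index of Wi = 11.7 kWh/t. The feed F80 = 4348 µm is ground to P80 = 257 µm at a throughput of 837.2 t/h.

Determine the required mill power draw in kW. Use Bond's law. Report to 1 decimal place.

W_Bond = 10·Wi·(1/√P₈₀ − 1/√F₈₀)
W = 10·11.7·(1/√257 − 1/√4348) = 10·11.7·(0.047213) = 5.5239 kWh/t
Mill draw = 5.5239 × 837.2 = 4624.6 kW

P = 4624.6 kW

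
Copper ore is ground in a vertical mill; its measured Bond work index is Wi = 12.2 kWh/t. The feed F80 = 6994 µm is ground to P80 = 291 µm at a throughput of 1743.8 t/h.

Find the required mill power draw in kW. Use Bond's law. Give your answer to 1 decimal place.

P = 9927.4 kW

Bond:  W = 10 Wi (1/√P − 1/√F)
W = 10·12.2·(1/√291 − 1/√6994) = 10·12.2·(0.046664) = 5.6930 kWh/t
P_mill = W·ṁ = 5.6930·1743.8 = 9927.4 kW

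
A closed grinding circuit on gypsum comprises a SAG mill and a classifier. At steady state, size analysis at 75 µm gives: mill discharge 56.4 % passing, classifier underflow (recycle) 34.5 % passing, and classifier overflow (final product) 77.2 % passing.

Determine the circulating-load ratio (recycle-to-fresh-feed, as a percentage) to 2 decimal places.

Two-product formula at 75 µm:
d + r·d = r·u + o → r(d−u) = o−d
r = (77.2 − 56.4)/(56.4 − 34.5) = 20.8/21.9 = 0.9498
CL = 100·r = 94.98 %

CL = 94.98 %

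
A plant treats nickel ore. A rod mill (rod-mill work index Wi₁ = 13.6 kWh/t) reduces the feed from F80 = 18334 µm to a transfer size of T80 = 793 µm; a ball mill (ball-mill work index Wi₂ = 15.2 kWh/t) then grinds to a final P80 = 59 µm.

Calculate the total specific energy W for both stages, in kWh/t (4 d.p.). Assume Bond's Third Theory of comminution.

W = 18.2161 kWh/t

W = 10 Wi (P80^-0.5 − F80^-0.5)
Stage 1 (18334→793 µm, Wi₁=13.6): W₁ = 10·13.6·(0.035511 − 0.007385) = 3.8251 kWh/t
Stage 2 (793→59 µm, Wi₂=15.2): W₂ = 10·15.2·(0.130189 − 0.035511) = 14.3910 kWh/t
W = W₁ + W₂ = 3.8251 + 14.3910 = 18.2161 kWh/t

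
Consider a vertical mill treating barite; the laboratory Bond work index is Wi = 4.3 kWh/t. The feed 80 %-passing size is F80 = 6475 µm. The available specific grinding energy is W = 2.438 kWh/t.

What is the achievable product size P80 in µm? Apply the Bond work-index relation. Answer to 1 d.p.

W = 10 Wi / √P80 − 10 Wi / √F80
P80^-0.5 = F80^-0.5 + W/(10 Wi)
  = 2.4380/(10·4.3) + 1/√6475 = 0.056698 + 0.012427 = 0.069125
P80 = (1/0.069125)² = 14.4665² = 209.28 µm

P80 = 209.3 µm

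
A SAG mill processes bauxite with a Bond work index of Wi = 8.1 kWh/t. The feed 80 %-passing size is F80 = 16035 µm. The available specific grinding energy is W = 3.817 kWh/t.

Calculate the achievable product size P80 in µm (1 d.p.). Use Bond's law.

W = 10 Wi (P80^-0.5 − F80^-0.5)
P80^(−½) = W/(10 Wi) + F80^(−½)
  = 3.8170/(10·8.1) + 1/√16035 = 0.047123 + 0.007897 = 0.055021
P80 = (1/0.055021)² = 18.1750² = 330.33 µm

P80 = 330.3 µm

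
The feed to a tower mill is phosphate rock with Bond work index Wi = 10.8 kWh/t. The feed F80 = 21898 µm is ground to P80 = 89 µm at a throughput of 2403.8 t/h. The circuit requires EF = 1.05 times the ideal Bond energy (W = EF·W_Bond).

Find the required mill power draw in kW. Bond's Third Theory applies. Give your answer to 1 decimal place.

P = 27052.5 kW

W = 10 Wi / √P80 − 10 Wi / √F80
W = 10·10.8·(1/√89 − 1/√21898) = 10·10.8·(0.099242) = 10.7181 kWh/t
Apply correction: 10.7181 × 1.05 = 11.2541 kWh/t
Power = W × throughput = 11.2541 kWh/t × 2403.8 t/h = 27052.5 kW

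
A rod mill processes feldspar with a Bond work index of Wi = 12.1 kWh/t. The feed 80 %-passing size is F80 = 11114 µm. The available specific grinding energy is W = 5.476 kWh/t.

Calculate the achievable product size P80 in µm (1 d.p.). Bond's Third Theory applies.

W_Bond = 10·Wi·(1/√P₈₀ − 1/√F₈₀)
1/√P80 = 1/√F80 + W/(10·Wi)
  = 5.4760/(10·12.1) + 1/√11114 = 0.045256 + 0.009486 = 0.054742
P80 = (1/0.054742)² = 18.2676² = 333.70 µm

P80 = 333.7 µm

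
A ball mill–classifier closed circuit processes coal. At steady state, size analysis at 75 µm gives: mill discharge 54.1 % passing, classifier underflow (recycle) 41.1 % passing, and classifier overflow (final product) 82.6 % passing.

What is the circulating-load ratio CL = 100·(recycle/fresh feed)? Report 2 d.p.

CL = 219.23 %

Mass balance on the −75 µm fraction:
Fd + Rd = Ru + Fo ⇒ R/F = (o−d)/(d−u)
r = (82.6 − 54.1)/(54.1 − 41.1) = 28.5/13.0 = 2.1923
CL = 100·r = 219.23 %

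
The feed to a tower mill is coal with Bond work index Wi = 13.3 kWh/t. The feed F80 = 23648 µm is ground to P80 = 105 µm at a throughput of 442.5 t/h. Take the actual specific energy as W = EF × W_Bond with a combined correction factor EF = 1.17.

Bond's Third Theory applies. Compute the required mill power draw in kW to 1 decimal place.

W = 10 Wi / √P80 − 10 Wi / √F80
W = 10·13.3·(1/√105 − 1/√23648) = 10·13.3·(0.091087) = 12.1146 kWh/t
With EF = 1.17: W = 12.1146·1.17 = 14.1741 kWh/t
P_mill = W·ṁ = 14.1741·442.5 = 6272.0 kW

P = 6272.0 kW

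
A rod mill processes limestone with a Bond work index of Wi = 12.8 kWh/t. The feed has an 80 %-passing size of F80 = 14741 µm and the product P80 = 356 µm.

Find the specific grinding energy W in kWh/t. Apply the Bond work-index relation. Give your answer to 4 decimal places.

W = 10·Wi·[P80^(−½) − F80^(−½)]
1/√356 = 0.053000;  1/√14741 = 0.008236
W = 10·12.8·(0.053000 − 0.008236) = 5.7297 kWh/t

W = 5.7297 kWh/t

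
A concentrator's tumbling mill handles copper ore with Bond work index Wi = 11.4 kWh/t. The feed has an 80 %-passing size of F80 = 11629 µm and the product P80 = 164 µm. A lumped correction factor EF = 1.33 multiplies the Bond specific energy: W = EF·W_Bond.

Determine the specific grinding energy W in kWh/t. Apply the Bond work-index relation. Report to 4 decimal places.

W = 10.4335 kWh/t

W = 10 Wi (P80^-0.5 − F80^-0.5)
1/√164 = 0.078087;  1/√11629 = 0.009273
W = 10·11.4·(0.078087 − 0.009273) = 7.8448 kWh/t
Apply correction: 7.8448 × 1.33 = 10.4335 kWh/t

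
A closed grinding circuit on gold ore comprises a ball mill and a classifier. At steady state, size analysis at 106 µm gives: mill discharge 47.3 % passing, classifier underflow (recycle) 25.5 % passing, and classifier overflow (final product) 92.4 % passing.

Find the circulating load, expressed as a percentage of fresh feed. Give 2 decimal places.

CL = 206.88 %

Mass balance on the −106 µm fraction:
(1+r)d = ru + o → r = (o−d)/(d−u)
r = (92.4 − 47.3)/(47.3 − 25.5) = 45.1/21.8 = 2.0688
CL = 100·r = 206.88 %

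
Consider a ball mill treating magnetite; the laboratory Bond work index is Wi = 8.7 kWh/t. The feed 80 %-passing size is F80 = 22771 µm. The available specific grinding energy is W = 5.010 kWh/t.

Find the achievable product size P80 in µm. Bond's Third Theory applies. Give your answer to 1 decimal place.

P80 = 242.5 µm

Bond: W = 10·Wi·(1/√P80 − 1/√F80)
1/√P80 = 1/√F80 + W/(10·Wi)
  = 5.0100/(10·8.7) + 1/√22771 = 0.057586 + 0.006627 = 0.064213
P80 = (1/0.064213)² = 15.5732² = 242.52 µm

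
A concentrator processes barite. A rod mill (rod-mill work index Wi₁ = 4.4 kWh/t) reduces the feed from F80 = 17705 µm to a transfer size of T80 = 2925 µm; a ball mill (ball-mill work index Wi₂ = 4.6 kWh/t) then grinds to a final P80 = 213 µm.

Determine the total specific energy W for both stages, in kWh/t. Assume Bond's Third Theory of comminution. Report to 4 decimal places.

W = 10·Wi·[P80^(−½) − F80^(−½)]
Stage 1 (17705→2925 µm, Wi₁=4.4): W₁ = 10·4.4·(0.018490 − 0.007515) = 0.4829 kWh/t
Stage 2 (2925→213 µm, Wi₂=4.6): W₂ = 10·4.6·(0.068519 − 0.018490) = 2.3013 kWh/t
W = W₁ + W₂ = 0.4829 + 2.3013 = 2.7842 kWh/t

W = 2.7842 kWh/t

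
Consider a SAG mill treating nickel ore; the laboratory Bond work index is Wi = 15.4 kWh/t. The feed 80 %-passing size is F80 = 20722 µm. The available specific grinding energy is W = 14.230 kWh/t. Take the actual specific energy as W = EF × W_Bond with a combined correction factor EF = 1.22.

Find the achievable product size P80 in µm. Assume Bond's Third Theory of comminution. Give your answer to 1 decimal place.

P80 = 146.3 µm

W_Bond = 10·Wi·(1/√P₈₀ − 1/√F₈₀)
W_Bond = W / EF = 14.230 / 1.22 = 11.6639 kWh/t
P80^(−½) = W_Bond/(10 Wi) + F80^(−½)
  = 11.6639/(10·15.4) + 1/√20722 = 0.075740 + 0.006947 = 0.082687
P80 = (1/0.082687)² = 12.0939² = 146.26 µm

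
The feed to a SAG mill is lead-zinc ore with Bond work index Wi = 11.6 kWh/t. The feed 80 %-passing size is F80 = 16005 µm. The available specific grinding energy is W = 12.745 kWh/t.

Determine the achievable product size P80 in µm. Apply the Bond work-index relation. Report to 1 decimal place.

W = 10·Wi·[P80^(−½) − F80^(−½)]
⇒ 1/√P80 = W/(10·Wi) + 1/√F80
  = 12.7450/(10·11.6) + 1/√16005 = 0.109871 + 0.007904 = 0.117775
P80 = (1/0.117775)² = 8.4908² = 72.09 µm

P80 = 72.1 µm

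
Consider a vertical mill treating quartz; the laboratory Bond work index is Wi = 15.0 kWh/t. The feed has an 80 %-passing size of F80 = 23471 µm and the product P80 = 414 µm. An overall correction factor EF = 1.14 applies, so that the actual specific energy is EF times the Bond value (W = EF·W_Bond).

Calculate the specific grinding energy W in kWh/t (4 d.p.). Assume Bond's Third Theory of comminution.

Bond:  W = 10 Wi (1/√P − 1/√F)
1/√414 = 0.049147;  1/√23471 = 0.006527
W = 10·15.0·(0.049147 − 0.006527) = 6.3930 kWh/t
With EF = 1.14: W = 6.3930·1.14 = 7.2880 kWh/t

W = 7.2880 kWh/t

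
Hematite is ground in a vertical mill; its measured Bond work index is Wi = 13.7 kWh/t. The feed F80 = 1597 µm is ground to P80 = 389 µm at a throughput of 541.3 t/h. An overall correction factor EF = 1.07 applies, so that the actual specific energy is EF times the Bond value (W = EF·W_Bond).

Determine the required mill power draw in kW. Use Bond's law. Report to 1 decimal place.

W = 10 Wi (P80^-0.5 − F80^-0.5)
W = 10·13.7·(1/√389 − 1/√1597) = 10·13.7·(0.025679) = 3.5180 kWh/t
W_actual = 1.07 × 3.5180 = 3.7642 kWh/t
P = W·T = 3.7642·541.3 = 2037.6 kW

P = 2037.6 kW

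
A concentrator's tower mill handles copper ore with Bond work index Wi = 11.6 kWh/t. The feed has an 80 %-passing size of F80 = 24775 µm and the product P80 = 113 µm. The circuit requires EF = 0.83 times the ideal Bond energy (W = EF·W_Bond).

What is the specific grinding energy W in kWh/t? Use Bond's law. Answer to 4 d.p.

W_Bond = 10·Wi·(1/√P₈₀ − 1/√F₈₀)
1/√113 = 0.094072;  1/√24775 = 0.006353
W = 10·11.6·(0.094072 − 0.006353) = 10.1754 kWh/t
With EF = 0.83: W = 10.1754·0.83 = 8.4456 kWh/t

W = 8.4456 kWh/t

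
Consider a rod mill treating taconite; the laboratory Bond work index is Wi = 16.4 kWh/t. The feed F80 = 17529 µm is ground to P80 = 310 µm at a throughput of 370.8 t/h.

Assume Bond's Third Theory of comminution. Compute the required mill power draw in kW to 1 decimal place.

P = 2994.5 kW

W = 10 Wi / √P80 − 10 Wi / √F80
W = 10·16.4·(1/√310 − 1/√17529) = 10·16.4·(0.049243) = 8.0759 kWh/t
Power = W × throughput = 8.0759 kWh/t × 370.8 t/h = 2994.5 kW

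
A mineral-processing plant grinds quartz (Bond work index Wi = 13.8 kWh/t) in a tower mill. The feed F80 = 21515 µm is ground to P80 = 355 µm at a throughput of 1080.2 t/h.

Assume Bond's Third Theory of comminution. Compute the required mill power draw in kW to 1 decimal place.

P = 6895.4 kW

Bond: W = 10·Wi·(1/√P80 − 1/√F80)
W = 10·13.8·(1/√355 − 1/√21515) = 10·13.8·(0.046257) = 6.3835 kWh/t
P_mill = W·ṁ = 6.3835·1080.2 = 6895.4 kW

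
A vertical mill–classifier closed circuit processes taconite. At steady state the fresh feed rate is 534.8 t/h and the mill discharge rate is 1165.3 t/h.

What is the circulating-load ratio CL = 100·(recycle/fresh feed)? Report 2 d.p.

Discharge = new feed + return, hence
R = M − F = 1165.3 − 534.8 = 630.5 t/h
CL = 100·R/F = 100·630.5/534.8 = 117.89 %

CL = 117.89 %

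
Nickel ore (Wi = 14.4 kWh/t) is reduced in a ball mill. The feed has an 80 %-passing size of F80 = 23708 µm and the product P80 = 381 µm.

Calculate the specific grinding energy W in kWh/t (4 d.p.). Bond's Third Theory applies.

W = 6.4421 kWh/t

W = 10 Wi (P80^-0.5 − F80^-0.5)
1/√381 = 0.051232;  1/√23708 = 0.006495
W = 10·14.4·(0.051232 − 0.006495) = 6.4421 kWh/t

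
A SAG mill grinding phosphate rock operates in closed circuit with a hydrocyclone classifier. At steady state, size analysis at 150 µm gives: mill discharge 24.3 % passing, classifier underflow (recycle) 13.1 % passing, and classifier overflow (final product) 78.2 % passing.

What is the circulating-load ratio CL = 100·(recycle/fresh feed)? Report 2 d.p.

CL = 481.25 %

Balance %-passing 150 µm (r = R/F):
(1+r)d = ru + o → r = (o−d)/(d−u)
r = (78.2 − 24.3)/(24.3 − 13.1) = 53.9/11.2 = 4.8125
CL = 100·r = 481.25 %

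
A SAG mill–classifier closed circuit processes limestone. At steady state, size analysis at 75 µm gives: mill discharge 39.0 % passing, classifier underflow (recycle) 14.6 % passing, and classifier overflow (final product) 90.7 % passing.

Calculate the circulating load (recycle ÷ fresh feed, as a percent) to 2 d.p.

CL = 211.89 %

Let r = R/F. Size balance at 75 µm:
(1+r)d = ru + o → r = (o−d)/(d−u)
r = (90.7 − 39.0)/(39.0 − 14.6) = 51.7/24.4 = 2.1189
CL = 100·r = 211.89 %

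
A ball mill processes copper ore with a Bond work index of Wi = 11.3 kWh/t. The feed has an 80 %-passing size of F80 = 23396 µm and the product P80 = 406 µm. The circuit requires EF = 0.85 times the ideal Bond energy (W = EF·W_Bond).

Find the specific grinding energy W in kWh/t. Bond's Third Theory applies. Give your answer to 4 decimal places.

W = 10 Wi / √P80 − 10 Wi / √F80
1/√406 = 0.049629;  1/√23396 = 0.006538
W = 10·11.3·(0.049629 − 0.006538) = 4.8693 kWh/t
W_actual = 0.85 × 4.8693 = 4.1389 kWh/t

W = 4.1389 kWh/t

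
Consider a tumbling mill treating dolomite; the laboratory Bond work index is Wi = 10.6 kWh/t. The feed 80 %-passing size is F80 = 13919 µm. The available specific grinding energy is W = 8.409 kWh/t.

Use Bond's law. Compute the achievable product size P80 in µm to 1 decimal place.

P80 = 129.7 µm

W = 10 Wi (P80^-0.5 − F80^-0.5)
P80^(−½) = W/(10 Wi) + F80^(−½)
  = 8.4090/(10·10.6) + 1/√13919 = 0.079330 + 0.008476 = 0.087806
P80 = (1/0.087806)² = 11.3887² = 129.70 µm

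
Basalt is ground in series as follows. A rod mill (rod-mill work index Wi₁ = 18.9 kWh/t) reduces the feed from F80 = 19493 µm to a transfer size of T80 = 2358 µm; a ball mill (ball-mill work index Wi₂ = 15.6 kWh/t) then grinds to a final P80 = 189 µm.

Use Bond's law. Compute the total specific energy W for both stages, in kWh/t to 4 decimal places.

Bond: W = 10·Wi·(1/√P80 − 1/√F80)
Stage 1 (19493→2358 µm, Wi₁=18.9): W₁ = 10·18.9·(0.020593 − 0.007162) = 2.5385 kWh/t
Stage 2 (2358→189 µm, Wi₂=15.6): W₂ = 10·15.6·(0.072739 − 0.020593) = 8.1348 kWh/t
W = W₁ + W₂ = 2.5385 + 8.1348 = 10.6732 kWh/t

W = 10.6732 kWh/t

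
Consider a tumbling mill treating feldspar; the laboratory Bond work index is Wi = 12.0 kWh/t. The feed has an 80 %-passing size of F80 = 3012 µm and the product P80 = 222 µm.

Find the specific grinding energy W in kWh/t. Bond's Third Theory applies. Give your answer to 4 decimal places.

W = 10 Wi (P80^-0.5 − F80^-0.5)
1/√222 = 0.067116;  1/√3012 = 0.018221
W = 10·12.0·(0.067116 − 0.018221) = 5.8674 kWh/t

W = 5.8674 kWh/t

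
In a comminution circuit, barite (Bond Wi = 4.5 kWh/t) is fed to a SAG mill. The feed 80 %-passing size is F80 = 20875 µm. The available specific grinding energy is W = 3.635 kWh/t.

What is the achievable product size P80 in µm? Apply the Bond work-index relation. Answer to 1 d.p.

W = 10 Wi (P80^-0.5 − F80^-0.5)
⇒ 1/√P80 = W/(10 Wi) + 1/√F80
  = 3.6350/(10·4.5) + 1/√20875 = 0.080778 + 0.006921 = 0.087699
P80 = (1/0.087699)² = 11.4026² = 130.02 µm

P80 = 130.0 µm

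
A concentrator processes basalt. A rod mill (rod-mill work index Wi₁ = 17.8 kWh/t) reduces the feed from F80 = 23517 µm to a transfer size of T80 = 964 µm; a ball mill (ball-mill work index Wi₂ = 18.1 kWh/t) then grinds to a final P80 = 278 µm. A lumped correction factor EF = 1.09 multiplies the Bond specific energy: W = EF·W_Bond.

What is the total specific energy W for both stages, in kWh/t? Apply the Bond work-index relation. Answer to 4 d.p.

W = 10 Wi (P80^-0.5 − F80^-0.5)
Stage 1 (23517→964 µm, Wi₁=17.8): W₁ = 10·17.8·(0.032208 − 0.006521) = 4.5723 kWh/t
Stage 2 (964→278 µm, Wi₂=18.1): W₂ = 10·18.1·(0.059976 − 0.032208) = 5.0260 kWh/t
W = W₁ + W₂ = 4.5723 + 5.0260 = 9.5983 kWh/t
W_actual = 1.09 × 9.5983 = 10.4622 kWh/t

W = 10.4622 kWh/t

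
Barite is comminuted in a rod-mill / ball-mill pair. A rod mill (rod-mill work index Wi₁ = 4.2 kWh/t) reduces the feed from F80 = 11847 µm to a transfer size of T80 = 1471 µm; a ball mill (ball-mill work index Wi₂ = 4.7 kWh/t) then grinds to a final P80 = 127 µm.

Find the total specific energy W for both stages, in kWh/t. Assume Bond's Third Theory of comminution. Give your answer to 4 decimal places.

W = 3.6543 kWh/t

Bond: W = 10·Wi·(1/√P80 − 1/√F80)
Stage 1 (11847→1471 µm, Wi₁=4.2): W₁ = 10·4.2·(0.026073 − 0.009187) = 0.7092 kWh/t
Stage 2 (1471→127 µm, Wi₂=4.7): W₂ = 10·4.7·(0.088736 − 0.026073) = 2.9451 kWh/t
W = W₁ + W₂ = 0.7092 + 2.9451 = 3.6543 kWh/t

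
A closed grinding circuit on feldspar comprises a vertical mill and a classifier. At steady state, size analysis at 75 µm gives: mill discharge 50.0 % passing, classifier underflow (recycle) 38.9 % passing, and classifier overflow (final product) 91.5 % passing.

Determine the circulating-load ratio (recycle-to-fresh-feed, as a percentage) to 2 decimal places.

CL = 373.87 %

Two-product formula at 75 µm:
r = (o − d)/(d − u)
r = (91.5 − 50.0)/(50.0 − 38.9) = 41.5/11.1 = 3.7387
CL = 100·r = 373.87 %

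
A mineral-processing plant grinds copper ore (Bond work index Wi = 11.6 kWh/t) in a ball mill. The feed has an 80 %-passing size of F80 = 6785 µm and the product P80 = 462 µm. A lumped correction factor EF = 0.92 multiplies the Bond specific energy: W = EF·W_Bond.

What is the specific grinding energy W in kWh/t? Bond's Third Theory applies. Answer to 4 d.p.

W = 3.6695 kWh/t

W_Bond = 10·Wi·(1/√P₈₀ − 1/√F₈₀)
1/√462 = 0.046524;  1/√6785 = 0.012140
W = 10·11.6·(0.046524 − 0.012140) = 3.9885 kWh/t
Corrected W = EF·W_Bond = 0.92·3.9885 = 3.6695 kWh/t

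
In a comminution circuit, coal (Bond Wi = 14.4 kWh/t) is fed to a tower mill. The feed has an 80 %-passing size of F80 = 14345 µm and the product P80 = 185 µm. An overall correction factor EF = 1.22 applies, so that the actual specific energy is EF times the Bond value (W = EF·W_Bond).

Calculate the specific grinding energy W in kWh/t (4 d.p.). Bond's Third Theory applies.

W = 10 Wi (1/√P80 − 1/√F80)  [Bond]
1/√185 = 0.073521;  1/√14345 = 0.008349
W = 10·14.4·(0.073521 − 0.008349) = 9.3848 kWh/t
Corrected W = EF·W_Bond = 1.22·9.3848 = 11.4494 kWh/t

W = 11.4494 kWh/t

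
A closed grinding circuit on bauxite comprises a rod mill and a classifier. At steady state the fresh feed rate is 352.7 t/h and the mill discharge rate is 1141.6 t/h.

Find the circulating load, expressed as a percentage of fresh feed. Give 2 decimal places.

Steady state: M = F + R.
R = M − F = 1141.6 − 352.7 = 788.9 t/h
CL = 100·R/F = 100·788.9/352.7 = 223.67 %

CL = 223.67 %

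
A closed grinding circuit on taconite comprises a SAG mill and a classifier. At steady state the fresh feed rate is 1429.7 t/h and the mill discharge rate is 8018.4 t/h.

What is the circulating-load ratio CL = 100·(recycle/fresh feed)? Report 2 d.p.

M = F + R at steady state, so:
R = M − F = 8018.4 − 1429.7 = 6588.7 t/h
CL = 100·R/F = 100·6588.7/1429.7 = 460.84 %

CL = 460.84 %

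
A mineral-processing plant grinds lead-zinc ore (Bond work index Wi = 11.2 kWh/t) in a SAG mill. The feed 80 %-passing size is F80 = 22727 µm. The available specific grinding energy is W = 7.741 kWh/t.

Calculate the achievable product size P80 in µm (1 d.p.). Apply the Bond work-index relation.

P80 = 174.3 µm

Bond:  W = 10 Wi (1/√P − 1/√F)
1/√P80 = 1/√F80 + W/(10·Wi)
  = 7.7410/(10·11.2) + 1/√22727 = 0.069116 + 0.006633 = 0.075749
P80 = (1/0.075749)² = 13.2014² = 174.28 µm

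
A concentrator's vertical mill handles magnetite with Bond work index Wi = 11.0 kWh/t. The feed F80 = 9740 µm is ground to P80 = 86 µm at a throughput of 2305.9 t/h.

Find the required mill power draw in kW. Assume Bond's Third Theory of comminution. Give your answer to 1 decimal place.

Bond:  W = 10 Wi (1/√P − 1/√F)
W = 10·11.0·(1/√86 − 1/√9740) = 10·11.0·(0.097700) = 10.7470 kWh/t
Mill draw = 10.7470 × 2305.9 = 24781.6 kW

P = 24781.6 kW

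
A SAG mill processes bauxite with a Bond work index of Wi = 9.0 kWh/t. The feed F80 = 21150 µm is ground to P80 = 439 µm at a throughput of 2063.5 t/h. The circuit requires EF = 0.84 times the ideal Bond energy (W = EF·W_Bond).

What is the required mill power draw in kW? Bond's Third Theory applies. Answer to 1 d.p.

W = 10·Wi·(P80^(-½) − F80^(-½))
W = 10·9.0·(1/√439 − 1/√21150) = 10·9.0·(0.040851) = 3.6766 kWh/t
W_actual = 0.84 × 3.6766 = 3.0884 kWh/t
P_mill = W·ṁ = 3.0884·2063.5 = 6372.8 kW

P = 6372.8 kW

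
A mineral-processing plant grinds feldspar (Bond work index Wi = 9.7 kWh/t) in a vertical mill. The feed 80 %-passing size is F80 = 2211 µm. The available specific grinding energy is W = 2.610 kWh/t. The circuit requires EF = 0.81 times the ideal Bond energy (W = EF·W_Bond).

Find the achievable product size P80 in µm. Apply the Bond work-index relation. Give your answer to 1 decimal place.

W_Bond = 10·Wi·(1/√P₈₀ − 1/√F₈₀)
W_Bond = W / EF = 2.610 / 0.81 = 3.2222 kWh/t
⇒ 1/√P80 = W_Bond/(10 Wi) + 1/√F80
  = 3.2222/(10·9.7) + 1/√2211 = 0.033219 + 0.021267 = 0.054486
P80 = (1/0.054486)² = 18.3534² = 336.85 µm

P80 = 336.8 µm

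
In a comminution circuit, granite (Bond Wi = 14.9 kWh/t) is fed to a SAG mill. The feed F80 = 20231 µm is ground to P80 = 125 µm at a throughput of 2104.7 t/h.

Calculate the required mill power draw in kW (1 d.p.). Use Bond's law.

P = 25844.5 kW

W_Bond = 10·Wi·(1/√P₈₀ − 1/√F₈₀)
W = 10·14.9·(1/√125 − 1/√20231) = 10·14.9·(0.082412) = 12.2794 kWh/t
Mill draw = 12.2794 × 2104.7 = 25844.5 kW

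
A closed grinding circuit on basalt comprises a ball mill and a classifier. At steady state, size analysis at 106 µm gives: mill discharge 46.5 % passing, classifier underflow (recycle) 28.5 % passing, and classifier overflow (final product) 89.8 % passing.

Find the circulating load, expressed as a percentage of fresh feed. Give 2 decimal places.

Let r = R/F. Size balance at 106 µm:
(1+r)d = ru + o → r = (o−d)/(d−u)
r = (89.8 − 46.5)/(46.5 − 28.5) = 43.3/18.0 = 2.4056
CL = 100·r = 240.56 %

CL = 240.56 %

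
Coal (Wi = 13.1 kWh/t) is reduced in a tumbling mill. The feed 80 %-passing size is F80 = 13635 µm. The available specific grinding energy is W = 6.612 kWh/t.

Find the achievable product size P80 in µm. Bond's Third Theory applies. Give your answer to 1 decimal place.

W = 10 Wi (P80^-0.5 − F80^-0.5)
⇒ 1/√P80 = W/(10 Wi) + 1/√F80
  = 6.6120/(10·13.1) + 1/√13635 = 0.050473 + 0.008564 = 0.059037
P80 = (1/0.059037)² = 16.9385² = 286.91 µm

P80 = 286.9 µm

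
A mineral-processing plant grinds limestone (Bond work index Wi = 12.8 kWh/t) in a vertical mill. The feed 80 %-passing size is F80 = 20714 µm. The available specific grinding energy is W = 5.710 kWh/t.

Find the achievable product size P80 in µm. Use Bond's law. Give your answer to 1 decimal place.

W_Bond = 10·Wi·(1/√P₈₀ − 1/√F₈₀)
P80^(−½) = W/(10 Wi) + F80^(−½)
  = 5.7100/(10·12.8) + 1/√20714 = 0.044609 + 0.006948 = 0.051558
P80 = (1/0.051558)² = 19.3958² = 376.20 µm

P80 = 376.2 µm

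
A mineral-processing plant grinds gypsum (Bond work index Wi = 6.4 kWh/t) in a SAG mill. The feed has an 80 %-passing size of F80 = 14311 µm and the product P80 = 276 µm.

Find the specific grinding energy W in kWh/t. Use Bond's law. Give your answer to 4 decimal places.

W = 3.3174 kWh/t

Bond:  W = 10 Wi (1/√P − 1/√F)
1/√276 = 0.060193;  1/√14311 = 0.008359
W = 10·6.4·(0.060193 − 0.008359) = 3.3174 kWh/t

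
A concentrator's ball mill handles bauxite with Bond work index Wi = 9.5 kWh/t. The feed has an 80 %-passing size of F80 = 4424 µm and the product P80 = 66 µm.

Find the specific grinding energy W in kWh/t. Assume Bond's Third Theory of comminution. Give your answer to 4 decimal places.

W = 10.2654 kWh/t

W = 10·Wi·(P80^(-½) − F80^(-½))
1/√66 = 0.123091;  1/√4424 = 0.015035
W = 10·9.5·(0.123091 − 0.015035) = 10.2654 kWh/t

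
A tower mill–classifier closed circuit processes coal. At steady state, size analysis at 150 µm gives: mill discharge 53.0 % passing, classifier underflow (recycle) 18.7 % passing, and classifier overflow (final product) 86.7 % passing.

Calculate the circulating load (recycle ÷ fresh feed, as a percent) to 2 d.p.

CL = 98.25 %

Classifier node, passing 150 µm:
d + r·d = r·u + o → r(d−u) = o−d
r = (86.7 − 53.0)/(53.0 − 18.7) = 33.7/34.3 = 0.9825
CL = 100·r = 98.25 %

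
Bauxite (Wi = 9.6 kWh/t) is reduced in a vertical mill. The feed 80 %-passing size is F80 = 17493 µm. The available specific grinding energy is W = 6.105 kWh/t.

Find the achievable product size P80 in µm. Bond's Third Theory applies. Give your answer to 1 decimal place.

W = 10 Wi (P80^-0.5 − F80^-0.5)
⇒ 1/√P80 = W/(10·Wi) + 1/√F80
  = 6.1050/(10·9.6) + 1/√17493 = 0.063594 + 0.007561 = 0.071155
P80 = (1/0.071155)² = 14.0539² = 197.51 µm

P80 = 197.5 µm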